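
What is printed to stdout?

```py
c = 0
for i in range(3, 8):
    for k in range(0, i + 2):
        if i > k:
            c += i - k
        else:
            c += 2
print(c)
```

i=3,k=0: 3>0, c = 0+3 = 3
i=3,k=1: 3>1, c = 3+2 = 5
i=3,k=2: 3>2, c = 5+1 = 6
i=3,k=3: not 3>3, c = 6+2 = 8
i=3,k=4: not 3>4, c = 8+2 = 10
i=4,k=0: 4>0, c = 10+4 = 14
i=4,k=1: 4>1, c = 14+3 = 17
i=4,k=2: 4>2, c = 17+2 = 19
i=4,k=3: 4>3, c = 19+1 = 20
i=4,k=4: not 4>4, c = 20+2 = 22
i=4,k=5: not 4>5, c = 22+2 = 24
i=5,k=0: 5>0, c = 24+5 = 29
i=5,k=1: 5>1, c = 29+4 = 33
i=5,k=2: 5>2, c = 33+3 = 36
i=5,k=3: 5>3, c = 36+2 = 38
i=5,k=4: 5>4, c = 38+1 = 39
i=5,k=5: not 5>5, c = 39+2 = 41
i=5,k=6: not 5>6, c = 41+2 = 43
i=6,k=0: 6>0, c = 43+6 = 49
i=6,k=1: 6>1, c = 49+5 = 54
i=6,k=2: 6>2, c = 54+4 = 58
i=6,k=3: 6>3, c = 58+3 = 61
i=6,k=4: 6>4, c = 61+2 = 63
i=6,k=5: 6>5, c = 63+1 = 64
i=6,k=6: not 6>6, c = 64+2 = 66
i=6,k=7: not 6>7, c = 66+2 = 68
i=7,k=0: 7>0, c = 68+7 = 75
i=7,k=1: 7>1, c = 75+6 = 81
i=7,k=2: 7>2, c = 81+5 = 86
i=7,k=3: 7>3, c = 86+4 = 90
i=7,k=4: 7>4, c = 90+3 = 93
i=7,k=5: 7>5, c = 93+2 = 95
i=7,k=6: 7>6, c = 95+1 = 96
i=7,k=7: not 7>7, c = 96+2 = 98
i=7,k=8: not 7>8, c = 98+2 = 100

100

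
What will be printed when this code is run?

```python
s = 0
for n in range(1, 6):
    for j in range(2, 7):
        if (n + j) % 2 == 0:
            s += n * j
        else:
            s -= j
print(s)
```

n=1,j=2: odd sum, s = 0-2 = -2
n=1,j=3: even sum, s = (-2)+3 = 1
n=1,j=4: odd sum, s = 1-4 = -3
n=1,j=5: even sum, s = (-3)+5 = 2
n=1,j=6: odd sum, s = 2-6 = -4
n=2,j=2: even sum, s = (-4)+4 = 0
n=2,j=3: odd sum, s = 0-3 = -3
n=2,j=4: even sum, s = (-3)+8 = 5
n=2,j=5: odd sum, s = 5-5 = 0
n=2,j=6: even sum, s = 0+12 = 12
n=3,j=2: odd sum, s = 12-2 = 10
n=3,j=3: even sum, s = 10+9 = 19
n=3,j=4: odd sum, s = 19-4 = 15
n=3,j=5: even sum, s = 15+15 = 30
n=3,j=6: odd sum, s = 30-6 = 24
n=4,j=2: even sum, s = 24+8 = 32
n=4,j=3: odd sum, s = 32-3 = 29
n=4,j=4: even sum, s = 29+16 = 45
n=4,j=5: odd sum, s = 45-5 = 40
n=4,j=6: even sum, s = 40+24 = 64
n=5,j=2: odd sum, s = 64-2 = 62
n=5,j=3: even sum, s = 62+15 = 77
n=5,j=4: odd sum, s = 77-4 = 73
n=5,j=5: even sum, s = 73+25 = 98
n=5,j=6: odd sum, s = 98-6 = 92

92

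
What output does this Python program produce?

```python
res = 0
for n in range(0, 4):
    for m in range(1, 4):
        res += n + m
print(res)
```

42

n=0,m=1: res = 0+1 = 1
n=0,m=2: res = 1+2 = 3
n=0,m=3: res = 3+3 = 6
n=1,m=1: res = 6+2 = 8
n=1,m=2: res = 8+3 = 11
n=1,m=3: res = 11+4 = 15
n=2,m=1: res = 15+3 = 18
n=2,m=2: res = 18+4 = 22
n=2,m=3: res = 22+5 = 27
n=3,m=1: res = 27+4 = 31
n=3,m=2: res = 31+5 = 36
n=3,m=3: res = 36+6 = 42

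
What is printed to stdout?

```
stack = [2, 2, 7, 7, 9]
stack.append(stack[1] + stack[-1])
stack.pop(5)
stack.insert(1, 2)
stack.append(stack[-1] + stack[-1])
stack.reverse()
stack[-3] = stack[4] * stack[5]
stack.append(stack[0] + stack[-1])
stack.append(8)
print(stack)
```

append stack[1]+stack[-1] = 2+9 = 11 → [2, 2, 7, 7, 9, 11]
pop(5) removes 11 → [2, 2, 7, 7, 9]
insert 2 at 1 → [2, 2, 2, 7, 7, 9]
append stack[-1]+stack[-1] = 9+9 = 18 → [2, 2, 2, 7, 7, 9, 18]
reverse → [18, 9, 7, 7, 2, 2, 2]
stack[-3] = stack[4]*stack[5] = 2*2 = 4 → [18, 9, 7, 7, 4, 2, 2]
append stack[0]+stack[-1] = 18+2 = 20 → [18, 9, 7, 7, 4, 2, 2, 20]
append 8 → [18, 9, 7, 7, 4, 2, 2, 20, 8]

[18, 9, 7, 7, 4, 2, 2, 20, 8]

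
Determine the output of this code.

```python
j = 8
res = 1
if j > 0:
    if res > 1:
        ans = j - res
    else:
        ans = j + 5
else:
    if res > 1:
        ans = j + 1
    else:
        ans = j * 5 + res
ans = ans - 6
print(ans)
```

7

j=8, res=1
j > 0 is True; res > 1 is False
→ ans = j + 5 = 13
ans = 13-6 = 7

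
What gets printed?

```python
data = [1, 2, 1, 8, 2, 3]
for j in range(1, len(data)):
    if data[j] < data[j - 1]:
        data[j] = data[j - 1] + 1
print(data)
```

j=1: 2>=1, unchanged → [1, 2, 1, 8, 2, 3]
j=2: 1<2, data[2] = 2+1 = 3 → [1, 2, 3, 8, 2, 3]
j=3: 8>=3, unchanged → [1, 2, 3, 8, 2, 3]
j=4: 2<8, data[4] = 8+1 = 9 → [1, 2, 3, 8, 9, 3]
j=5: 3<9, data[5] = 9+1 = 10 → [1, 2, 3, 8, 9, 10]

[1, 2, 3, 8, 9, 10]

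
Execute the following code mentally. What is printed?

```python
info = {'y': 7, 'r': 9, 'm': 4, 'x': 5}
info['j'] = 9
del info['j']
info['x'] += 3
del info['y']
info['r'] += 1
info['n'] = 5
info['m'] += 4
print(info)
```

{'r': 10, 'm': 8, 'x': 8, 'n': 5}

info['j'] = 9 → {'y': 7, 'r': 9, 'm': 4, 'x': 5, 'j': 9}
del 'j' → {'y': 7, 'r': 9, 'm': 4, 'x': 5}
info['x'] = 5+3 = 8 → {'y': 7, 'r': 9, 'm': 4, 'x': 8}
del 'y' → {'r': 9, 'm': 4, 'x': 8}
info['r'] = 9+1 = 10 → {'r': 10, 'm': 4, 'x': 8}
info['n'] = 5 → {'r': 10, 'm': 4, 'x': 8, 'n': 5}
info['m'] = 4+4 = 8 → {'r': 10, 'm': 8, 'x': 8, 'n': 5}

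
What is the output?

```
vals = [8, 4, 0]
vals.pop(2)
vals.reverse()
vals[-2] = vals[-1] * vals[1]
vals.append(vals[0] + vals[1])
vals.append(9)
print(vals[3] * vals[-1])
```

pop(2) removes 0 → [8, 4]
reverse → [4, 8]
vals[-2] = vals[-1]*vals[1] = 8*8 = 64 → [64, 8]
append vals[0]+vals[1] = 64+8 = 72 → [64, 8, 72]
append 9 → [64, 8, 72, 9]
vals[3]*vals[-1] = 9*9 = 81

81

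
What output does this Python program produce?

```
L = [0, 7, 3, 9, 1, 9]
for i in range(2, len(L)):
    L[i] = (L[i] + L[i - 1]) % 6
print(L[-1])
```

i=2: L[2] = (3+7)%6 = 4 → [0, 7, 4, 9, 1, 9]
i=3: L[3] = (9+4)%6 = 1 → [0, 7, 4, 1, 1, 9]
i=4: L[4] = (1+1)%6 = 2 → [0, 7, 4, 1, 2, 9]
i=5: L[5] = (9+2)%6 = 5 → [0, 7, 4, 1, 2, 5]

5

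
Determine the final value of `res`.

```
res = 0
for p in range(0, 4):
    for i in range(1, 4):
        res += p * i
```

36

p=0,i=1: res = 0+0 = 0
p=0,i=2: res = 0+0 = 0
p=0,i=3: res = 0+0 = 0
p=1,i=1: res = 0+1 = 1
p=1,i=2: res = 1+2 = 3
p=1,i=3: res = 3+3 = 6
p=2,i=1: res = 6+2 = 8
p=2,i=2: res = 8+4 = 12
p=2,i=3: res = 12+6 = 18
p=3,i=1: res = 18+3 = 21
p=3,i=2: res = 21+6 = 27
p=3,i=3: res = 27+9 = 36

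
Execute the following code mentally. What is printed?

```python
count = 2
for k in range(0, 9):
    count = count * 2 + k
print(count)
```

k=0: count = 2*2+0 = 4
k=1: count = 4*2+1 = 9
k=2: count = 9*2+2 = 20
k=3: count = 20*2+3 = 43
k=4: count = 43*2+4 = 90
k=5: count = 90*2+5 = 185
k=6: count = 185*2+6 = 376
k=7: count = 376*2+7 = 759
k=8: count = 759*2+8 = 1526

1526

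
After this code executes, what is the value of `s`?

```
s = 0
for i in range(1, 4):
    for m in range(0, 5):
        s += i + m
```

60

i=1,m=0: s = 0+1 = 1
i=1,m=1: s = 1+2 = 3
i=1,m=2: s = 3+3 = 6
i=1,m=3: s = 6+4 = 10
i=1,m=4: s = 10+5 = 15
i=2,m=0: s = 15+2 = 17
i=2,m=1: s = 17+3 = 20
i=2,m=2: s = 20+4 = 24
i=2,m=3: s = 24+5 = 29
i=2,m=4: s = 29+6 = 35
i=3,m=0: s = 35+3 = 38
i=3,m=1: s = 38+4 = 42
i=3,m=2: s = 42+5 = 47
i=3,m=3: s = 47+6 = 53
i=3,m=4: s = 53+7 = 60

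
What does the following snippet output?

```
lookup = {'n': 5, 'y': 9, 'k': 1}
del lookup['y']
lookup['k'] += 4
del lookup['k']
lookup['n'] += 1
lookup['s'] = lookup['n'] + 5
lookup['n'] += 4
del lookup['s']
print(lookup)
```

del 'y' → {'n': 5, 'k': 1}
lookup['k'] = 1+4 = 5 → {'n': 5, 'k': 5}
del 'k' → {'n': 5}
lookup['n'] = 5+1 = 6 → {'n': 6}
lookup['s'] = lookup['n']+5 = 11 → {'n': 6, 's': 11}
lookup['n'] = 6+4 = 10 → {'n': 10, 's': 11}
del 's' → {'n': 10}

{'n': 10}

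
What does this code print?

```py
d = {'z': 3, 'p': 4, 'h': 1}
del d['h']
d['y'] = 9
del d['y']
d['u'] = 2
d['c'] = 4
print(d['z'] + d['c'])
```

7

del 'h' → {'z': 3, 'p': 4}
d['y'] = 9 → {'z': 3, 'p': 4, 'y': 9}
del 'y' → {'z': 3, 'p': 4}
d['u'] = 2 → {'z': 3, 'p': 4, 'u': 2}
d['c'] = 4 → {'z': 3, 'p': 4, 'u': 2, 'c': 4}
d['z']+d['c'] = 3+4 = 7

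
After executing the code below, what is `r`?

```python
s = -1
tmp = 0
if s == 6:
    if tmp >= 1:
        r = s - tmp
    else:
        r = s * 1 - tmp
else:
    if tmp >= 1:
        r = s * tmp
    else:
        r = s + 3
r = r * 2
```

4

s=-1, tmp=0
s == 6 is False; tmp >= 1 is False
→ r = s + 3 = 2
r = 2*2 = 4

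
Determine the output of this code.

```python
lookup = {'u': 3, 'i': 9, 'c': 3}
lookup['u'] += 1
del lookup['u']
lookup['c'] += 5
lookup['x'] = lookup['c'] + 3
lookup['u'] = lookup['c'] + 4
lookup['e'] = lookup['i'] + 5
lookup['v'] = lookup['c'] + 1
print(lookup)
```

{'i': 9, 'c': 8, 'x': 11, 'u': 12, 'e': 14, 'v': 9}

lookup['u'] = 3+1 = 4 → {'u': 4, 'i': 9, 'c': 3}
del 'u' → {'i': 9, 'c': 3}
lookup['c'] = 3+5 = 8 → {'i': 9, 'c': 8}
lookup['x'] = lookup['c']+3 = 11 → {'i': 9, 'c': 8, 'x': 11}
lookup['u'] = lookup['c']+4 = 12 → {'i': 9, 'c': 8, 'x': 11, 'u': 12}
lookup['e'] = lookup['i']+5 = 14 → {'i': 9, 'c': 8, 'x': 11, 'u': 12, 'e': 14}
lookup['v'] = lookup['c']+1 = 9 → {'i': 9, 'c': 8, 'x': 11, 'u': 12, 'e': 14, 'v': 9}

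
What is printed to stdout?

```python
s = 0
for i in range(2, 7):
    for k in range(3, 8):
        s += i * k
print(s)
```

i=2,k=3: s = 0+6 = 6
i=2,k=4: s = 6+8 = 14
i=2,k=5: s = 14+10 = 24
i=2,k=6: s = 24+12 = 36
i=2,k=7: s = 36+14 = 50
i=3,k=3: s = 50+9 = 59
i=3,k=4: s = 59+12 = 71
i=3,k=5: s = 71+15 = 86
i=3,k=6: s = 86+18 = 104
i=3,k=7: s = 104+21 = 125
i=4,k=3: s = 125+12 = 137
i=4,k=4: s = 137+16 = 153
i=4,k=5: s = 153+20 = 173
i=4,k=6: s = 173+24 = 197
i=4,k=7: s = 197+28 = 225
i=5,k=3: s = 225+15 = 240
i=5,k=4: s = 240+20 = 260
i=5,k=5: s = 260+25 = 285
i=5,k=6: s = 285+30 = 315
i=5,k=7: s = 315+35 = 350
i=6,k=3: s = 350+18 = 368
i=6,k=4: s = 368+24 = 392
i=6,k=5: s = 392+30 = 422
i=6,k=6: s = 422+36 = 458
i=6,k=7: s = 458+42 = 500

500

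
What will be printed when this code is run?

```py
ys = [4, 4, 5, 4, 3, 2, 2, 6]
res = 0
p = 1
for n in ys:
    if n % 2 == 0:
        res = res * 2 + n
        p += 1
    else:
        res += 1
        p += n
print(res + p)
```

n=4: even, res = 0*2+4 = 4; p=2
n=4: even, res = 4*2+4 = 12; p=3
n=5: not even, res = 12+1 = 13; p=8
n=4: even, res = 13*2+4 = 30; p=9
n=3: not even, res = 30+1 = 31; p=12
n=2: even, res = 31*2+2 = 64; p=13
n=2: even, res = 64*2+2 = 130; p=14
n=6: even, res = 130*2+6 = 266; p=15
res+p = 266+15 = 281

281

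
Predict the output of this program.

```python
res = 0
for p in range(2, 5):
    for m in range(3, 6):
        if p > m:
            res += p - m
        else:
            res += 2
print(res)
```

17

p=2,m=3: not 2>3, res = 0+2 = 2
p=2,m=4: not 2>4, res = 2+2 = 4
p=2,m=5: not 2>5, res = 4+2 = 6
p=3,m=3: not 3>3, res = 6+2 = 8
p=3,m=4: not 3>4, res = 8+2 = 10
p=3,m=5: not 3>5, res = 10+2 = 12
p=4,m=3: 4>3, res = 12+1 = 13
p=4,m=4: not 4>4, res = 13+2 = 15
p=4,m=5: not 4>5, res = 15+2 = 17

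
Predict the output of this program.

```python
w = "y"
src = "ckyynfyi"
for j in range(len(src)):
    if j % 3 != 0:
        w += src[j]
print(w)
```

j=0: skip
j=1: add 'k' → 'yk'
j=2: add 'y' → 'yky'
j=3: skip
j=4: add 'n' → 'ykyn'
j=5: add 'f' → 'ykynf'
j=6: skip
j=7: add 'i' → 'ykynfi'

ykynfi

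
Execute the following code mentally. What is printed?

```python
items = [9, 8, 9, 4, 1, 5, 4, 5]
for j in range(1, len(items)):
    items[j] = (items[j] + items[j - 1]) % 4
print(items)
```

[9, 1, 2, 2, 3, 0, 0, 1]

j=1: items[1] = (8+9)%4 = 1 → [9, 1, 9, 4, 1, 5, 4, 5]
j=2: items[2] = (9+1)%4 = 2 → [9, 1, 2, 4, 1, 5, 4, 5]
j=3: items[3] = (4+2)%4 = 2 → [9, 1, 2, 2, 1, 5, 4, 5]
j=4: items[4] = (1+2)%4 = 3 → [9, 1, 2, 2, 3, 5, 4, 5]
j=5: items[5] = (5+3)%4 = 0 → [9, 1, 2, 2, 3, 0, 4, 5]
j=6: items[6] = (4+0)%4 = 0 → [9, 1, 2, 2, 3, 0, 0, 5]
j=7: items[7] = (5+0)%4 = 1 → [9, 1, 2, 2, 3, 0, 0, 1]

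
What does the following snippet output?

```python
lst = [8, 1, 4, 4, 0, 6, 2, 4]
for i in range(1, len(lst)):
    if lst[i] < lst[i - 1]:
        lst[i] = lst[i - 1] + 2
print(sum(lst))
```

i=1: 1<8, lst[1] = 8+2 = 10 → [8, 10, 4, 4, 0, 6, 2, 4]
i=2: 4<10, lst[2] = 10+2 = 12 → [8, 10, 12, 4, 0, 6, 2, 4]
i=3: 4<12, lst[3] = 12+2 = 14 → [8, 10, 12, 14, 0, 6, 2, 4]
i=4: 0<14, lst[4] = 14+2 = 16 → [8, 10, 12, 14, 16, 6, 2, 4]
i=5: 6<16, lst[5] = 16+2 = 18 → [8, 10, 12, 14, 16, 18, 2, 4]
i=6: 2<18, lst[6] = 18+2 = 20 → [8, 10, 12, 14, 16, 18, 20, 4]
i=7: 4<20, lst[7] = 20+2 = 22 → [8, 10, 12, 14, 16, 18, 20, 22]
sum = 120

120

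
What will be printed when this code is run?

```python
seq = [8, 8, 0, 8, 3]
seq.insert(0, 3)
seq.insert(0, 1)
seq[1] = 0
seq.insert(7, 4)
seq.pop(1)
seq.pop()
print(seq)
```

insert 3 at 0 → [3, 8, 8, 0, 8, 3]
insert 1 at 0 → [1, 3, 8, 8, 0, 8, 3]
seq[1] = 0 → [1, 0, 8, 8, 0, 8, 3]
insert 4 at 7 → [1, 0, 8, 8, 0, 8, 3, 4]
pop(1) removes 0 → [1, 8, 8, 0, 8, 3, 4]
pop() removes 4 → [1, 8, 8, 0, 8, 3]

[1, 8, 8, 0, 8, 3]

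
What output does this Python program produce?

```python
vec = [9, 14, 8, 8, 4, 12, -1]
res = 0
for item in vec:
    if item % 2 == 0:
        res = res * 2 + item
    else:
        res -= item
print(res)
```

53

item=9: not even, res = 0-9 = -9
item=14: even, res = (-9)*2+14 = -4
item=8: even, res = (-4)*2+8 = 0
item=8: even, res = 0*2+8 = 8
item=4: even, res = 8*2+4 = 20
item=12: even, res = 20*2+12 = 52
item=-1: not even, res = 52-(-1) = 53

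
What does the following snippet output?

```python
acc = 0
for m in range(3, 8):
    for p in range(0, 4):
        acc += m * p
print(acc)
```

m=3,p=0: acc = 0+0 = 0
m=3,p=1: acc = 0+3 = 3
m=3,p=2: acc = 3+6 = 9
m=3,p=3: acc = 9+9 = 18
m=4,p=0: acc = 18+0 = 18
m=4,p=1: acc = 18+4 = 22
m=4,p=2: acc = 22+8 = 30
m=4,p=3: acc = 30+12 = 42
m=5,p=0: acc = 42+0 = 42
m=5,p=1: acc = 42+5 = 47
m=5,p=2: acc = 47+10 = 57
m=5,p=3: acc = 57+15 = 72
m=6,p=0: acc = 72+0 = 72
m=6,p=1: acc = 72+6 = 78
m=6,p=2: acc = 78+12 = 90
m=6,p=3: acc = 90+18 = 108
m=7,p=0: acc = 108+0 = 108
m=7,p=1: acc = 108+7 = 115
m=7,p=2: acc = 115+14 = 129
m=7,p=3: acc = 129+21 = 150

150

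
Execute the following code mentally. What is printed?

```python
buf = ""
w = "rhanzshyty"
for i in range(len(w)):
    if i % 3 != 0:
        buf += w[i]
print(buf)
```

i=0: skip
i=1: add 'h' → 'h'
i=2: add 'a' → 'ha'
i=3: skip
i=4: add 'z' → 'haz'
i=5: add 's' → 'hazs'
i=6: skip
i=7: add 'y' → 'hazsy'
i=8: add 't' → 'hazsyt'
i=9: skip

hazsyt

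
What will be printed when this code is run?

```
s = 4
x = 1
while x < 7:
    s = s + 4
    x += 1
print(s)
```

x=1: s = 4+4 = 8
x=2: s = 8+4 = 12
x=3: s = 12+4 = 16
x=4: s = 16+4 = 20
x=5: s = 20+4 = 24
x=6: s = 24+4 = 28

28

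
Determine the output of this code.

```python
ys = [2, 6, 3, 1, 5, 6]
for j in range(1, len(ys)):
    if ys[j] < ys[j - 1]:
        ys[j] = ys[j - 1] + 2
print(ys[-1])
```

14

j=1: 6>=2, unchanged → [2, 6, 3, 1, 5, 6]
j=2: 3<6, ys[2] = 6+2 = 8 → [2, 6, 8, 1, 5, 6]
j=3: 1<8, ys[3] = 8+2 = 10 → [2, 6, 8, 10, 5, 6]
j=4: 5<10, ys[4] = 10+2 = 12 → [2, 6, 8, 10, 12, 6]
j=5: 6<12, ys[5] = 12+2 = 14 → [2, 6, 8, 10, 12, 14]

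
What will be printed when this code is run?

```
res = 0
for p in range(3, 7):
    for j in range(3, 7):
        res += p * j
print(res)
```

324

p=3,j=3: res = 0+9 = 9
p=3,j=4: res = 9+12 = 21
p=3,j=5: res = 21+15 = 36
p=3,j=6: res = 36+18 = 54
p=4,j=3: res = 54+12 = 66
p=4,j=4: res = 66+16 = 82
p=4,j=5: res = 82+20 = 102
p=4,j=6: res = 102+24 = 126
p=5,j=3: res = 126+15 = 141
p=5,j=4: res = 141+20 = 161
p=5,j=5: res = 161+25 = 186
p=5,j=6: res = 186+30 = 216
p=6,j=3: res = 216+18 = 234
p=6,j=4: res = 234+24 = 258
p=6,j=5: res = 258+30 = 288
p=6,j=6: res = 288+36 = 324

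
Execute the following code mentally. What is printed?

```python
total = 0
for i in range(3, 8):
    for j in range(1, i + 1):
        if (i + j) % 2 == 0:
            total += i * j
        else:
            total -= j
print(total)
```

i=3,j=1: even sum, total = 0+3 = 3
i=3,j=2: odd sum, total = 3-2 = 1
i=3,j=3: even sum, total = 1+9 = 10
i=4,j=1: odd sum, total = 10-1 = 9
i=4,j=2: even sum, total = 9+8 = 17
i=4,j=3: odd sum, total = 17-3 = 14
i=4,j=4: even sum, total = 14+16 = 30
i=5,j=1: even sum, total = 30+5 = 35
i=5,j=2: odd sum, total = 35-2 = 33
i=5,j=3: even sum, total = 33+15 = 48
i=5,j=4: odd sum, total = 48-4 = 44
i=5,j=5: even sum, total = 44+25 = 69
i=6,j=1: odd sum, total = 69-1 = 68
i=6,j=2: even sum, total = 68+12 = 80
i=6,j=3: odd sum, total = 80-3 = 77
i=6,j=4: even sum, total = 77+24 = 101
i=6,j=5: odd sum, total = 101-5 = 96
i=6,j=6: even sum, total = 96+36 = 132
i=7,j=1: even sum, total = 132+7 = 139
i=7,j=2: odd sum, total = 139-2 = 137
i=7,j=3: even sum, total = 137+21 = 158
i=7,j=4: odd sum, total = 158-4 = 154
i=7,j=5: even sum, total = 154+35 = 189
i=7,j=6: odd sum, total = 189-6 = 183
i=7,j=7: even sum, total = 183+49 = 232

232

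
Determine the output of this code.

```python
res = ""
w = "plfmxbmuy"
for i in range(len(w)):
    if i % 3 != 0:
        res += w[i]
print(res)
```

lfxbuy

i=0: skip
i=1: add 'l' → 'l'
i=2: add 'f' → 'lf'
i=3: skip
i=4: add 'x' → 'lfx'
i=5: add 'b' → 'lfxb'
i=6: skip
i=7: add 'u' → 'lfxbu'
i=8: add 'y' → 'lfxbuy'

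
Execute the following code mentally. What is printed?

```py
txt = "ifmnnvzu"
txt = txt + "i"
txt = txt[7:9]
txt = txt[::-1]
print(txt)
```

iu

+ 'i' → 'ifmnnvzui'
slice [7:9] → 'ui'
reverse → 'iu'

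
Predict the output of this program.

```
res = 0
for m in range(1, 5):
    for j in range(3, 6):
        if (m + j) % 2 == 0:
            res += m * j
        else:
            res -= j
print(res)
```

32

m=1,j=3: even sum, res = 0+3 = 3
m=1,j=4: odd sum, res = 3-4 = -1
m=1,j=5: even sum, res = (-1)+5 = 4
m=2,j=3: odd sum, res = 4-3 = 1
m=2,j=4: even sum, res = 1+8 = 9
m=2,j=5: odd sum, res = 9-5 = 4
m=3,j=3: even sum, res = 4+9 = 13
m=3,j=4: odd sum, res = 13-4 = 9
m=3,j=5: even sum, res = 9+15 = 24
m=4,j=3: odd sum, res = 24-3 = 21
m=4,j=4: even sum, res = 21+16 = 37
m=4,j=5: odd sum, res = 37-5 = 32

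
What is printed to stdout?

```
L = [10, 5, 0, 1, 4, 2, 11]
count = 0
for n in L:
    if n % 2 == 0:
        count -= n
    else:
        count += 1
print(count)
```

n=10: even, count = 0-10 = -10
n=5: not even, count = (-10)+1 = -9
n=0: even, count = (-9)-0 = -9
n=1: not even, count = (-9)+1 = -8
n=4: even, count = (-8)-4 = -12
n=2: even, count = (-12)-2 = -14
n=11: not even, count = (-14)+1 = -13

-13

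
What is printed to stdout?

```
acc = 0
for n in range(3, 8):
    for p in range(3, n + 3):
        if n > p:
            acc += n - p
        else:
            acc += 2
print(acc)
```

50

n=3,p=3: not 3>3, acc = 0+2 = 2
n=3,p=4: not 3>4, acc = 2+2 = 4
n=3,p=5: not 3>5, acc = 4+2 = 6
n=4,p=3: 4>3, acc = 6+1 = 7
n=4,p=4: not 4>4, acc = 7+2 = 9
n=4,p=5: not 4>5, acc = 9+2 = 11
n=4,p=6: not 4>6, acc = 11+2 = 13
n=5,p=3: 5>3, acc = 13+2 = 15
n=5,p=4: 5>4, acc = 15+1 = 16
n=5,p=5: not 5>5, acc = 16+2 = 18
n=5,p=6: not 5>6, acc = 18+2 = 20
n=5,p=7: not 5>7, acc = 20+2 = 22
n=6,p=3: 6>3, acc = 22+3 = 25
n=6,p=4: 6>4, acc = 25+2 = 27
n=6,p=5: 6>5, acc = 27+1 = 28
n=6,p=6: not 6>6, acc = 28+2 = 30
n=6,p=7: not 6>7, acc = 30+2 = 32
n=6,p=8: not 6>8, acc = 32+2 = 34
n=7,p=3: 7>3, acc = 34+4 = 38
n=7,p=4: 7>4, acc = 38+3 = 41
n=7,p=5: 7>5, acc = 41+2 = 43
n=7,p=6: 7>6, acc = 43+1 = 44
n=7,p=7: not 7>7, acc = 44+2 = 46
n=7,p=8: not 7>8, acc = 46+2 = 48
n=7,p=9: not 7>9, acc = 48+2 = 50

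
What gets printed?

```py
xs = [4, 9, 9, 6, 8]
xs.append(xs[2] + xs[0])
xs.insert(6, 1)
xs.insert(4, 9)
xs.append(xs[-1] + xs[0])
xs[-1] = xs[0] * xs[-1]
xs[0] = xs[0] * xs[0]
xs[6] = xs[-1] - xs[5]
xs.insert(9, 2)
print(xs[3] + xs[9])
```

append xs[2]+xs[0] = 9+4 = 13 → [4, 9, 9, 6, 8, 13]
insert 1 at 6 → [4, 9, 9, 6, 8, 13, 1]
insert 9 at 4 → [4, 9, 9, 6, 9, 8, 13, 1]
append xs[-1]+xs[0] = 1+4 = 5 → [4, 9, 9, 6, 9, 8, 13, 1, 5]
xs[-1] = xs[0]*xs[-1] = 4*5 = 20 → [4, 9, 9, 6, 9, 8, 13, 1, 20]
xs[0] = xs[0]*xs[0] = 4*4 = 16 → [16, 9, 9, 6, 9, 8, 13, 1, 20]
xs[6] = xs[-1]-xs[5] = 20-8 = 12 → [16, 9, 9, 6, 9, 8, 12, 1, 20]
insert 2 at 9 → [16, 9, 9, 6, 9, 8, 12, 1, 20, 2]
xs[3]+xs[9] = 6+2 = 8

8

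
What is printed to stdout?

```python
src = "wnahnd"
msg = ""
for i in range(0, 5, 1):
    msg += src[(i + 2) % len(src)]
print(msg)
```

ahndw

i=0: add src[2]='a' → 'a'
i=1: add src[3]='h' → 'ah'
i=2: add src[4]='n' → 'ahn'
i=3: add src[5]='d' → 'ahnd'
i=4: add src[0]='w' → 'ahndw'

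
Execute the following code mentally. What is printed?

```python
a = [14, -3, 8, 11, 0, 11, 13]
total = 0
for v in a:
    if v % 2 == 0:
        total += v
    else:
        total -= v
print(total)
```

v=14: even, total = 0+14 = 14
v=-3: not even, total = 14-(-3) = 17
v=8: even, total = 17+8 = 25
v=11: not even, total = 25-11 = 14
v=0: even, total = 14+0 = 14
v=11: not even, total = 14-11 = 3
v=13: not even, total = 3-13 = -10

-10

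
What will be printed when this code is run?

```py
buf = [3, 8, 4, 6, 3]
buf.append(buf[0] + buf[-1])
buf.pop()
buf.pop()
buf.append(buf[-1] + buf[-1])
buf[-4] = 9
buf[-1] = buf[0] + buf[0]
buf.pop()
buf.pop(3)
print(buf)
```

append buf[0]+buf[-1] = 3+3 = 6 → [3, 8, 4, 6, 3, 6]
pop() removes 6 → [3, 8, 4, 6, 3]
pop() removes 3 → [3, 8, 4, 6]
append buf[-1]+buf[-1] = 6+6 = 12 → [3, 8, 4, 6, 12]
buf[-4] = 9 → [3, 9, 4, 6, 12]
buf[-1] = buf[0]+buf[0] = 3+3 = 6 → [3, 9, 4, 6, 6]
pop() removes 6 → [3, 9, 4, 6]
pop(3) removes 6 → [3, 9, 4]

[3, 9, 4]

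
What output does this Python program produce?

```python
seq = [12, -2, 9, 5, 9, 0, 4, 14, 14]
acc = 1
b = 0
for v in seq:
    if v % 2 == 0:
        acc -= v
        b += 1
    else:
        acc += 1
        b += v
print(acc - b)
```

v=12: even, acc = 1-12 = -11; b=1
v=-2: even, acc = (-11)-(-2) = -9; b=2
v=9: not even, acc = (-9)+1 = -8; b=11
v=5: not even, acc = (-8)+1 = -7; b=16
v=9: not even, acc = (-7)+1 = -6; b=25
v=0: even, acc = (-6)-0 = -6; b=26
v=4: even, acc = (-6)-4 = -10; b=27
v=14: even, acc = (-10)-14 = -24; b=28
v=14: even, acc = (-24)-14 = -38; b=29
acc-b = (-38)-29 = -67

-67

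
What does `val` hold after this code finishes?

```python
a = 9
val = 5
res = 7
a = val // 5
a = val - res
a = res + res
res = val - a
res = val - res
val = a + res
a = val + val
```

28

a = 5//5 = 1
a = 5-7 = -2
a = 7+7 = 14
res = 5-14 = -9
res = 5-(-9) = 14
val = 14+14 = 28
a = 28+28 = 56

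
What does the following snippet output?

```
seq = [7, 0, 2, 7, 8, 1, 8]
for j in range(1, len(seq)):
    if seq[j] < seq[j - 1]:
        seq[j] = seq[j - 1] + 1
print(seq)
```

j=1: 0<7, seq[1] = 7+1 = 8 → [7, 8, 2, 7, 8, 1, 8]
j=2: 2<8, seq[2] = 8+1 = 9 → [7, 8, 9, 7, 8, 1, 8]
j=3: 7<9, seq[3] = 9+1 = 10 → [7, 8, 9, 10, 8, 1, 8]
j=4: 8<10, seq[4] = 10+1 = 11 → [7, 8, 9, 10, 11, 1, 8]
j=5: 1<11, seq[5] = 11+1 = 12 → [7, 8, 9, 10, 11, 12, 8]
j=6: 8<12, seq[6] = 12+1 = 13 → [7, 8, 9, 10, 11, 12, 13]

[7, 8, 9, 10, 11, 12, 13]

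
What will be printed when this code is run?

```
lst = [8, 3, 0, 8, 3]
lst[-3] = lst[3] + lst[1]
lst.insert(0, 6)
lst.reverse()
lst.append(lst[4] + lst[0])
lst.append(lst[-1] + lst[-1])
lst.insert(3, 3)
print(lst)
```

[3, 8, 11, 3, 3, 8, 6, 11, 22]

lst[-3] = lst[3]+lst[1] = 8+3 = 11 → [8, 3, 11, 8, 3]
insert 6 at 0 → [6, 8, 3, 11, 8, 3]
reverse → [3, 8, 11, 3, 8, 6]
append lst[4]+lst[0] = 8+3 = 11 → [3, 8, 11, 3, 8, 6, 11]
append lst[-1]+lst[-1] = 11+11 = 22 → [3, 8, 11, 3, 8, 6, 11, 22]
insert 3 at 3 → [3, 8, 11, 3, 3, 8, 6, 11, 22]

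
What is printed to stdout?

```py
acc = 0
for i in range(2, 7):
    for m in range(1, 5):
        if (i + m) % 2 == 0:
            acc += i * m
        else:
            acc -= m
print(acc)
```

i=2,m=1: odd sum, acc = 0-1 = -1
i=2,m=2: even sum, acc = (-1)+4 = 3
i=2,m=3: odd sum, acc = 3-3 = 0
i=2,m=4: even sum, acc = 0+8 = 8
i=3,m=1: even sum, acc = 8+3 = 11
i=3,m=2: odd sum, acc = 11-2 = 9
i=3,m=3: even sum, acc = 9+9 = 18
i=3,m=4: odd sum, acc = 18-4 = 14
i=4,m=1: odd sum, acc = 14-1 = 13
i=4,m=2: even sum, acc = 13+8 = 21
i=4,m=3: odd sum, acc = 21-3 = 18
i=4,m=4: even sum, acc = 18+16 = 34
i=5,m=1: even sum, acc = 34+5 = 39
i=5,m=2: odd sum, acc = 39-2 = 37
i=5,m=3: even sum, acc = 37+15 = 52
i=5,m=4: odd sum, acc = 52-4 = 48
i=6,m=1: odd sum, acc = 48-1 = 47
i=6,m=2: even sum, acc = 47+12 = 59
i=6,m=3: odd sum, acc = 59-3 = 56
i=6,m=4: even sum, acc = 56+24 = 80

80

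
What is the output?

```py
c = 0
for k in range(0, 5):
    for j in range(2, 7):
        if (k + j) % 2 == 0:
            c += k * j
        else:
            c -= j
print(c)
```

56

k=0,j=2: even sum, c = 0+0 = 0
k=0,j=3: odd sum, c = 0-3 = -3
k=0,j=4: even sum, c = (-3)+0 = -3
k=0,j=5: odd sum, c = (-3)-5 = -8
k=0,j=6: even sum, c = (-8)+0 = -8
k=1,j=2: odd sum, c = (-8)-2 = -10
k=1,j=3: even sum, c = (-10)+3 = -7
k=1,j=4: odd sum, c = (-7)-4 = -11
k=1,j=5: even sum, c = (-11)+5 = -6
k=1,j=6: odd sum, c = (-6)-6 = -12
k=2,j=2: even sum, c = (-12)+4 = -8
k=2,j=3: odd sum, c = (-8)-3 = -11
k=2,j=4: even sum, c = (-11)+8 = -3
k=2,j=5: odd sum, c = (-3)-5 = -8
k=2,j=6: even sum, c = (-8)+12 = 4
k=3,j=2: odd sum, c = 4-2 = 2
k=3,j=3: even sum, c = 2+9 = 11
k=3,j=4: odd sum, c = 11-4 = 7
k=3,j=5: even sum, c = 7+15 = 22
k=3,j=6: odd sum, c = 22-6 = 16
k=4,j=2: even sum, c = 16+8 = 24
k=4,j=3: odd sum, c = 24-3 = 21
k=4,j=4: even sum, c = 21+16 = 37
k=4,j=5: odd sum, c = 37-5 = 32
k=4,j=6: even sum, c = 32+24 = 56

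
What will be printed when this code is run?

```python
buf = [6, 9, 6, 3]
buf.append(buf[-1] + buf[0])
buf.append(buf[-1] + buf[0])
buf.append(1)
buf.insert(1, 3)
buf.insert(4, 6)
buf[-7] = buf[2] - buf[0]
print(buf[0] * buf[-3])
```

append buf[-1]+buf[0] = 3+6 = 9 → [6, 9, 6, 3, 9]
append buf[-1]+buf[0] = 9+6 = 15 → [6, 9, 6, 3, 9, 15]
append 1 → [6, 9, 6, 3, 9, 15, 1]
insert 3 at 1 → [6, 3, 9, 6, 3, 9, 15, 1]
insert 6 at 4 → [6, 3, 9, 6, 6, 3, 9, 15, 1]
buf[-7] = buf[2]-buf[0] = 9-6 = 3 → [6, 3, 3, 6, 6, 3, 9, 15, 1]
buf[0]*buf[-3] = 6*9 = 54

54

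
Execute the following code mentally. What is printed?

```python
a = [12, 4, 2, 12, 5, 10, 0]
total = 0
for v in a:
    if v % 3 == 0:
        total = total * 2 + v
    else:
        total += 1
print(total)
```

v=12: %3==0, total = 0*2+12 = 12
v=4: not %3==0, total = 12+1 = 13
v=2: not %3==0, total = 13+1 = 14
v=12: %3==0, total = 14*2+12 = 40
v=5: not %3==0, total = 40+1 = 41
v=10: not %3==0, total = 41+1 = 42
v=0: %3==0, total = 42*2+0 = 84

84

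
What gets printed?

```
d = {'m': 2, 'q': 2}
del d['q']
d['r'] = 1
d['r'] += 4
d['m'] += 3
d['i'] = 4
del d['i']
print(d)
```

{'m': 5, 'r': 5}

del 'q' → {'m': 2}
d['r'] = 1 → {'m': 2, 'r': 1}
d['r'] = 1+4 = 5 → {'m': 2, 'r': 5}
d['m'] = 2+3 = 5 → {'m': 5, 'r': 5}
d['i'] = 4 → {'m': 5, 'r': 5, 'i': 4}
del 'i' → {'m': 5, 'r': 5}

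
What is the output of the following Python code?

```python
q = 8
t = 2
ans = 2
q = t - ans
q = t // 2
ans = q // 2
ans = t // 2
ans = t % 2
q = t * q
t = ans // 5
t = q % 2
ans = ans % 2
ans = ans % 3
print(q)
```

2

q = 2-2 = 0
q = 2//2 = 1
ans = 1//2 = 0
ans = 2//2 = 1
ans = 2%2 = 0
q = 2*1 = 2
t = 0//5 = 0
t = 2%2 = 0
ans = 0%2 = 0
ans = 0%3 = 0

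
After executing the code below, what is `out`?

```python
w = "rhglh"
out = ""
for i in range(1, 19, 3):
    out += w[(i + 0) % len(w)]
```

i=1: add w[1]='h' → 'h'
i=4: add w[4]='h' → 'hh'
i=7: add w[2]='g' → 'hhg'
i=10: add w[0]='r' → 'hhgr'
i=13: add w[3]='l' → 'hhgrl'
i=16: add w[1]='h' → 'hhgrlh'

'hhgrlh'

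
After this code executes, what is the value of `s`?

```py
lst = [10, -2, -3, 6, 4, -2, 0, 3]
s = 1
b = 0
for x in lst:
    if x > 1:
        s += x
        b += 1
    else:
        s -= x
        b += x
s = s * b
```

-93

x=10: >1, s = 1+10 = 11; b=1
x=-2: not >1, s = 11-(-2) = 13; b=-1
x=-3: not >1, s = 13-(-3) = 16; b=-4
x=6: >1, s = 16+6 = 22; b=-3
x=4: >1, s = 22+4 = 26; b=-2
x=-2: not >1, s = 26-(-2) = 28; b=-4
x=0: not >1, s = 28-0 = 28; b=-4
x=3: >1, s = 28+3 = 31; b=-3
s*b = 31*(-3) = -93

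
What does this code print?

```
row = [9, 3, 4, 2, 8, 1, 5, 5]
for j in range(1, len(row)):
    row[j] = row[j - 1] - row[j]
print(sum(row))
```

j=1: row[1] = 9-3 = 6 → [9, 6, 4, 2, 8, 1, 5, 5]
j=2: row[2] = 6-4 = 2 → [9, 6, 2, 2, 8, 1, 5, 5]
j=3: row[3] = 2-2 = 0 → [9, 6, 2, 0, 8, 1, 5, 5]
j=4: row[4] = 0-8 = -8 → [9, 6, 2, 0, -8, 1, 5, 5]
j=5: row[5] = (-8)-1 = -9 → [9, 6, 2, 0, -8, -9, 5, 5]
j=6: row[6] = (-9)-5 = -14 → [9, 6, 2, 0, -8, -9, -14, 5]
j=7: row[7] = (-14)-5 = -19 → [9, 6, 2, 0, -8, -9, -14, -19]
sum = -33

-33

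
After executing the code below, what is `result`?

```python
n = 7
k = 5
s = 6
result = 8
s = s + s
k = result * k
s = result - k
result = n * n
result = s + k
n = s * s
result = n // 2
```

512

s = 6+6 = 12
k = 8*5 = 40
s = 8-40 = -32
result = 7*7 = 49
result = (-32)+40 = 8
n = (-32)*(-32) = 1024
result = 1024//2 = 512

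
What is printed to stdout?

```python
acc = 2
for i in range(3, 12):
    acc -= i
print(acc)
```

i=3: acc = 2-3 = -1
i=4: acc = (-1)-4 = -5
i=5: acc = (-5)-5 = -10
i=6: acc = (-10)-6 = -16
i=7: acc = (-16)-7 = -23
i=8: acc = (-23)-8 = -31
i=9: acc = (-31)-9 = -40
i=10: acc = (-40)-10 = -50
i=11: acc = (-50)-11 = -61

-61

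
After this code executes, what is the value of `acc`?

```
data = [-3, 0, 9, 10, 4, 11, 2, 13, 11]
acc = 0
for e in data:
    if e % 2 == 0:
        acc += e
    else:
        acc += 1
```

21

e=-3: not even, acc = 0+1 = 1
e=0: even, acc = 1+0 = 1
e=9: not even, acc = 1+1 = 2
e=10: even, acc = 2+10 = 12
e=4: even, acc = 12+4 = 16
e=11: not even, acc = 16+1 = 17
e=2: even, acc = 17+2 = 19
e=13: not even, acc = 19+1 = 20
e=11: not even, acc = 20+1 = 21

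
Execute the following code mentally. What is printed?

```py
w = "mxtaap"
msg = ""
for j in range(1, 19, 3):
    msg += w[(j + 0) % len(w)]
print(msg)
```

j=1: add w[1]='x' → 'x'
j=4: add w[4]='a' → 'xa'
j=7: add w[1]='x' → 'xax'
j=10: add w[4]='a' → 'xaxa'
j=13: add w[1]='x' → 'xaxax'
j=16: add w[4]='a' → 'xaxaxa'

xaxaxa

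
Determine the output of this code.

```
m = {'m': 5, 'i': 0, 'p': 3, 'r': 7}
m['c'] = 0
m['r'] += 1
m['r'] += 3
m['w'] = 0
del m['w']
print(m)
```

m['c'] = 0 → {'m': 5, 'i': 0, 'p': 3, 'r': 7, 'c': 0}
m['r'] = 7+1 = 8 → {'m': 5, 'i': 0, 'p': 3, 'r': 8, 'c': 0}
m['r'] = 8+3 = 11 → {'m': 5, 'i': 0, 'p': 3, 'r': 11, 'c': 0}
m['w'] = 0 → {'m': 5, 'i': 0, 'p': 3, 'r': 11, 'c': 0, 'w': 0}
del 'w' → {'m': 5, 'i': 0, 'p': 3, 'r': 11, 'c': 0}

{'m': 5, 'i': 0, 'p': 3, 'r': 11, 'c': 0}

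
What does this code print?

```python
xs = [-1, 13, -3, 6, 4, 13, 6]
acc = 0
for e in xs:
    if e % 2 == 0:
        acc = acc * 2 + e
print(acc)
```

38

e=-1: not even
e=13: not even
e=-3: not even
e=6: even, acc = 0*2+6 = 6
e=4: even, acc = 6*2+4 = 16
e=13: not even
e=6: even, acc = 16*2+6 = 38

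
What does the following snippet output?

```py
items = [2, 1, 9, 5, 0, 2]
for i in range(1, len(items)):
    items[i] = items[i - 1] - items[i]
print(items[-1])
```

-15

i=1: items[1] = 2-1 = 1 → [2, 1, 9, 5, 0, 2]
i=2: items[2] = 1-9 = -8 → [2, 1, -8, 5, 0, 2]
i=3: items[3] = (-8)-5 = -13 → [2, 1, -8, -13, 0, 2]
i=4: items[4] = (-13)-0 = -13 → [2, 1, -8, -13, -13, 2]
i=5: items[5] = (-13)-2 = -15 → [2, 1, -8, -13, -13, -15]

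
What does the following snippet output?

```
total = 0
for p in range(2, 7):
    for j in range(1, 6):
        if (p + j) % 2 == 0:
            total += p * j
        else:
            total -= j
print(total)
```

p=2,j=1: odd sum, total = 0-1 = -1
p=2,j=2: even sum, total = (-1)+4 = 3
p=2,j=3: odd sum, total = 3-3 = 0
p=2,j=4: even sum, total = 0+8 = 8
p=2,j=5: odd sum, total = 8-5 = 3
p=3,j=1: even sum, total = 3+3 = 6
p=3,j=2: odd sum, total = 6-2 = 4
p=3,j=3: even sum, total = 4+9 = 13
p=3,j=4: odd sum, total = 13-4 = 9
p=3,j=5: even sum, total = 9+15 = 24
p=4,j=1: odd sum, total = 24-1 = 23
p=4,j=2: even sum, total = 23+8 = 31
p=4,j=3: odd sum, total = 31-3 = 28
p=4,j=4: even sum, total = 28+16 = 44
p=4,j=5: odd sum, total = 44-5 = 39
p=5,j=1: even sum, total = 39+5 = 44
p=5,j=2: odd sum, total = 44-2 = 42
p=5,j=3: even sum, total = 42+15 = 57
p=5,j=4: odd sum, total = 57-4 = 53
p=5,j=5: even sum, total = 53+25 = 78
p=6,j=1: odd sum, total = 78-1 = 77
p=6,j=2: even sum, total = 77+12 = 89
p=6,j=3: odd sum, total = 89-3 = 86
p=6,j=4: even sum, total = 86+24 = 110
p=6,j=5: odd sum, total = 110-5 = 105

105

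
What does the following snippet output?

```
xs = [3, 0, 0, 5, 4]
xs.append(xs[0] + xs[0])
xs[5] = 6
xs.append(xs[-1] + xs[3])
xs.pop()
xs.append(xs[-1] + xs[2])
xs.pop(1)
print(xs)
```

[3, 0, 5, 4, 6, 6]

append xs[0]+xs[0] = 3+3 = 6 → [3, 0, 0, 5, 4, 6]
xs[5] = 6 → [3, 0, 0, 5, 4, 6]
append xs[-1]+xs[3] = 6+5 = 11 → [3, 0, 0, 5, 4, 6, 11]
pop() removes 11 → [3, 0, 0, 5, 4, 6]
append xs[-1]+xs[2] = 6+0 = 6 → [3, 0, 0, 5, 4, 6, 6]
pop(1) removes 0 → [3, 0, 5, 4, 6, 6]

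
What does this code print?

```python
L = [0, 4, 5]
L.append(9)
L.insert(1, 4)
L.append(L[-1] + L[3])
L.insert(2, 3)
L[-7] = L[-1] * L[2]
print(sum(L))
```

append 9 → [0, 4, 5, 9]
insert 4 at 1 → [0, 4, 4, 5, 9]
append L[-1]+L[3] = 9+5 = 14 → [0, 4, 4, 5, 9, 14]
insert 3 at 2 → [0, 4, 3, 4, 5, 9, 14]
L[-7] = L[-1]*L[2] = 14*3 = 42 → [42, 4, 3, 4, 5, 9, 14]
sum = 81

81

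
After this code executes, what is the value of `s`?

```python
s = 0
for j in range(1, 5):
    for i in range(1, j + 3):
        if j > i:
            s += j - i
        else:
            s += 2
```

34

j=1,i=1: not 1>1, s = 0+2 = 2
j=1,i=2: not 1>2, s = 2+2 = 4
j=1,i=3: not 1>3, s = 4+2 = 6
j=2,i=1: 2>1, s = 6+1 = 7
j=2,i=2: not 2>2, s = 7+2 = 9
j=2,i=3: not 2>3, s = 9+2 = 11
j=2,i=4: not 2>4, s = 11+2 = 13
j=3,i=1: 3>1, s = 13+2 = 15
j=3,i=2: 3>2, s = 15+1 = 16
j=3,i=3: not 3>3, s = 16+2 = 18
j=3,i=4: not 3>4, s = 18+2 = 20
j=3,i=5: not 3>5, s = 20+2 = 22
j=4,i=1: 4>1, s = 22+3 = 25
j=4,i=2: 4>2, s = 25+2 = 27
j=4,i=3: 4>3, s = 27+1 = 28
j=4,i=4: not 4>4, s = 28+2 = 30
j=4,i=5: not 4>5, s = 30+2 = 32
j=4,i=6: not 4>6, s = 32+2 = 34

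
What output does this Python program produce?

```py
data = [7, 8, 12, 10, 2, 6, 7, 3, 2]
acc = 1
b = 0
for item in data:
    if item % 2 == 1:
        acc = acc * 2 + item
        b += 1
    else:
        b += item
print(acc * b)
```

item=7: odd, acc = 1*2+7 = 9; b=1
item=8: not odd; b=9
item=12: not odd; b=21
item=10: not odd; b=31
item=2: not odd; b=33
item=6: not odd; b=39
item=7: odd, acc = 9*2+7 = 25; b=40
item=3: odd, acc = 25*2+3 = 53; b=41
item=2: not odd; b=43
acc*b = 53*43 = 2279

2279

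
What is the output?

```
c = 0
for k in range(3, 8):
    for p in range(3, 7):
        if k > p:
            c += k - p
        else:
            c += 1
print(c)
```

k=3,p=3: not 3>3, c = 0+1 = 1
k=3,p=4: not 3>4, c = 1+1 = 2
k=3,p=5: not 3>5, c = 2+1 = 3
k=3,p=6: not 3>6, c = 3+1 = 4
k=4,p=3: 4>3, c = 4+1 = 5
k=4,p=4: not 4>4, c = 5+1 = 6
k=4,p=5: not 4>5, c = 6+1 = 7
k=4,p=6: not 4>6, c = 7+1 = 8
k=5,p=3: 5>3, c = 8+2 = 10
k=5,p=4: 5>4, c = 10+1 = 11
k=5,p=5: not 5>5, c = 11+1 = 12
k=5,p=6: not 5>6, c = 12+1 = 13
k=6,p=3: 6>3, c = 13+3 = 16
k=6,p=4: 6>4, c = 16+2 = 18
k=6,p=5: 6>5, c = 18+1 = 19
k=6,p=6: not 6>6, c = 19+1 = 20
k=7,p=3: 7>3, c = 20+4 = 24
k=7,p=4: 7>4, c = 24+3 = 27
k=7,p=5: 7>5, c = 27+2 = 29
k=7,p=6: 7>6, c = 29+1 = 30

30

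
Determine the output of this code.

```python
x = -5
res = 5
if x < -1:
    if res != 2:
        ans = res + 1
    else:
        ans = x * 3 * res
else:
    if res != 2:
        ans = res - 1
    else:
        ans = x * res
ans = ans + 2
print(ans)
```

x=-5, res=5
x < -1 is True; res != 2 is True
→ ans = res + 1 = 6
ans = 6+2 = 8

8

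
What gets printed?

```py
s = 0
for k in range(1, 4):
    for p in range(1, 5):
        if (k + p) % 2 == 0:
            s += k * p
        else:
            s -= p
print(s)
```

12

k=1,p=1: even sum, s = 0+1 = 1
k=1,p=2: odd sum, s = 1-2 = -1
k=1,p=3: even sum, s = (-1)+3 = 2
k=1,p=4: odd sum, s = 2-4 = -2
k=2,p=1: odd sum, s = (-2)-1 = -3
k=2,p=2: even sum, s = (-3)+4 = 1
k=2,p=3: odd sum, s = 1-3 = -2
k=2,p=4: even sum, s = (-2)+8 = 6
k=3,p=1: even sum, s = 6+3 = 9
k=3,p=2: odd sum, s = 9-2 = 7
k=3,p=3: even sum, s = 7+9 = 16
k=3,p=4: odd sum, s = 16-4 = 12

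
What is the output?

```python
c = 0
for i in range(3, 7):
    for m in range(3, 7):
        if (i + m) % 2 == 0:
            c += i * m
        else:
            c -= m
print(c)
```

i=3,m=3: even sum, c = 0+9 = 9
i=3,m=4: odd sum, c = 9-4 = 5
i=3,m=5: even sum, c = 5+15 = 20
i=3,m=6: odd sum, c = 20-6 = 14
i=4,m=3: odd sum, c = 14-3 = 11
i=4,m=4: even sum, c = 11+16 = 27
i=4,m=5: odd sum, c = 27-5 = 22
i=4,m=6: even sum, c = 22+24 = 46
i=5,m=3: even sum, c = 46+15 = 61
i=5,m=4: odd sum, c = 61-4 = 57
i=5,m=5: even sum, c = 57+25 = 82
i=5,m=6: odd sum, c = 82-6 = 76
i=6,m=3: odd sum, c = 76-3 = 73
i=6,m=4: even sum, c = 73+24 = 97
i=6,m=5: odd sum, c = 97-5 = 92
i=6,m=6: even sum, c = 92+36 = 128

128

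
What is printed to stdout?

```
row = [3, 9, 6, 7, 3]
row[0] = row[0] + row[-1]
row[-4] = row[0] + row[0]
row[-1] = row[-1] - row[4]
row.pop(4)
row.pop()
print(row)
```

[6, 12, 6]

row[0] = row[0]+row[-1] = 3+3 = 6 → [6, 9, 6, 7, 3]
row[-4] = row[0]+row[0] = 6+6 = 12 → [6, 12, 6, 7, 3]
row[-1] = row[-1]-row[4] = 3-3 = 0 → [6, 12, 6, 7, 0]
pop(4) removes 0 → [6, 12, 6, 7]
pop() removes 7 → [6, 12, 6]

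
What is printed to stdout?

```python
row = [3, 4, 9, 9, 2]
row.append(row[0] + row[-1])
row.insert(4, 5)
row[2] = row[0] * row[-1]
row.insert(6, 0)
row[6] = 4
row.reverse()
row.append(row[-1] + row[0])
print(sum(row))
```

55

append row[0]+row[-1] = 3+2 = 5 → [3, 4, 9, 9, 2, 5]
insert 5 at 4 → [3, 4, 9, 9, 5, 2, 5]
row[2] = row[0]*row[-1] = 3*5 = 15 → [3, 4, 15, 9, 5, 2, 5]
insert 0 at 6 → [3, 4, 15, 9, 5, 2, 0, 5]
row[6] = 4 → [3, 4, 15, 9, 5, 2, 4, 5]
reverse → [5, 4, 2, 5, 9, 15, 4, 3]
append row[-1]+row[0] = 3+5 = 8 → [5, 4, 2, 5, 9, 15, 4, 3, 8]
sum = 55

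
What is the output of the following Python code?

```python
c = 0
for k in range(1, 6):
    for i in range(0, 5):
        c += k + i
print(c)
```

125

k=1,i=0: c = 0+1 = 1
k=1,i=1: c = 1+2 = 3
k=1,i=2: c = 3+3 = 6
k=1,i=3: c = 6+4 = 10
k=1,i=4: c = 10+5 = 15
k=2,i=0: c = 15+2 = 17
k=2,i=1: c = 17+3 = 20
k=2,i=2: c = 20+4 = 24
k=2,i=3: c = 24+5 = 29
k=2,i=4: c = 29+6 = 35
k=3,i=0: c = 35+3 = 38
k=3,i=1: c = 38+4 = 42
k=3,i=2: c = 42+5 = 47
k=3,i=3: c = 47+6 = 53
k=3,i=4: c = 53+7 = 60
k=4,i=0: c = 60+4 = 64
k=4,i=1: c = 64+5 = 69
k=4,i=2: c = 69+6 = 75
k=4,i=3: c = 75+7 = 82
k=4,i=4: c = 82+8 = 90
k=5,i=0: c = 90+5 = 95
k=5,i=1: c = 95+6 = 101
k=5,i=2: c = 101+7 = 108
k=5,i=3: c = 108+8 = 116
k=5,i=4: c = 116+9 = 125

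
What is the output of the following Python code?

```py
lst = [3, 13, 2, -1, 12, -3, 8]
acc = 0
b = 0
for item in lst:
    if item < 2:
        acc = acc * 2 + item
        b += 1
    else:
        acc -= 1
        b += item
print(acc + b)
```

item=3: not <2, acc = 0-1 = -1; b=3
item=13: not <2, acc = (-1)-1 = -2; b=16
item=2: not <2, acc = (-2)-1 = -3; b=18
item=-1: <2, acc = (-3)*2+(-1) = -7; b=19
item=12: not <2, acc = (-7)-1 = -8; b=31
item=-3: <2, acc = (-8)*2+(-3) = -19; b=32
item=8: not <2, acc = (-19)-1 = -20; b=40
acc+b = (-20)+40 = 20

20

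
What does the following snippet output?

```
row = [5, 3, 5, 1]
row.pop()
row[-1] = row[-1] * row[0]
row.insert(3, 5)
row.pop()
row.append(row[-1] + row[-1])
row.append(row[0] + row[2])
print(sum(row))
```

113

pop() removes 1 → [5, 3, 5]
row[-1] = row[-1]*row[0] = 5*5 = 25 → [5, 3, 25]
insert 5 at 3 → [5, 3, 25, 5]
pop() removes 5 → [5, 3, 25]
append row[-1]+row[-1] = 25+25 = 50 → [5, 3, 25, 50]
append row[0]+row[2] = 5+25 = 30 → [5, 3, 25, 50, 30]
sum = 113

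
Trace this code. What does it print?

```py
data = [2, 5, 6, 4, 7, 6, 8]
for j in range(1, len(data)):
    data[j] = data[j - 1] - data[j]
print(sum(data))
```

j=1: data[1] = 2-5 = -3 → [2, -3, 6, 4, 7, 6, 8]
j=2: data[2] = (-3)-6 = -9 → [2, -3, -9, 4, 7, 6, 8]
j=3: data[3] = (-9)-4 = -13 → [2, -3, -9, -13, 7, 6, 8]
j=4: data[4] = (-13)-7 = -20 → [2, -3, -9, -13, -20, 6, 8]
j=5: data[5] = (-20)-6 = -26 → [2, -3, -9, -13, -20, -26, 8]
j=6: data[6] = (-26)-8 = -34 → [2, -3, -9, -13, -20, -26, -34]
sum = -103

-103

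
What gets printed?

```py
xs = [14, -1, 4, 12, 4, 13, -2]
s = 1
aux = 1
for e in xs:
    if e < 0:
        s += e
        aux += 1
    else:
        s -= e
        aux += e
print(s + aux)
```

e=14: not <0, s = 1-14 = -13; aux=15
e=-1: <0, s = (-13)+(-1) = -14; aux=16
e=4: not <0, s = (-14)-4 = -18; aux=20
e=12: not <0, s = (-18)-12 = -30; aux=32
e=4: not <0, s = (-30)-4 = -34; aux=36
e=13: not <0, s = (-34)-13 = -47; aux=49
e=-2: <0, s = (-47)+(-2) = -49; aux=50
s+aux = (-49)+50 = 1

1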